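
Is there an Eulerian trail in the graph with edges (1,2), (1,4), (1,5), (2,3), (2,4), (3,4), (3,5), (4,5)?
No (4 vertices have odd degree: {1, 2, 3, 5}; Eulerian path requires 0 or 2)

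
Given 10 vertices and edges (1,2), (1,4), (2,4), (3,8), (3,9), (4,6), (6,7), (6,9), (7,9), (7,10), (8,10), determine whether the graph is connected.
No, it has 2 components: {1, 2, 3, 4, 6, 7, 8, 9, 10}, {5}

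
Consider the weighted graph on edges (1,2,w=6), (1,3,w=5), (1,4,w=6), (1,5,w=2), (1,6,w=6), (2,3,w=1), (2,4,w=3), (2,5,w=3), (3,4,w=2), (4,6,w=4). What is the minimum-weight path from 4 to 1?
6 (path: 4 -> 1; weights 6 = 6)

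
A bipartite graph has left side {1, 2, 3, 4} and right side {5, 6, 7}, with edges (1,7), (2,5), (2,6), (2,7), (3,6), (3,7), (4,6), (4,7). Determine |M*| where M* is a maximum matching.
3 (matching: (1,7), (2,5), (3,6); upper bound min(|L|,|R|) = min(4,3) = 3)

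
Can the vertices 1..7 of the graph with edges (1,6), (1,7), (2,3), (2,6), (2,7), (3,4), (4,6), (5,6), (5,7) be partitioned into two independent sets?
Yes. Partition: {1, 2, 4, 5}, {3, 6, 7}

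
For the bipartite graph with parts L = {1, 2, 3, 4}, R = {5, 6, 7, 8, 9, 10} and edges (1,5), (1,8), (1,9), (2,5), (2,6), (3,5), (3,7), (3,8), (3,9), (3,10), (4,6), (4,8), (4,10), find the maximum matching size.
4 (matching: (1,9), (2,6), (3,10), (4,8); upper bound min(|L|,|R|) = min(4,6) = 4)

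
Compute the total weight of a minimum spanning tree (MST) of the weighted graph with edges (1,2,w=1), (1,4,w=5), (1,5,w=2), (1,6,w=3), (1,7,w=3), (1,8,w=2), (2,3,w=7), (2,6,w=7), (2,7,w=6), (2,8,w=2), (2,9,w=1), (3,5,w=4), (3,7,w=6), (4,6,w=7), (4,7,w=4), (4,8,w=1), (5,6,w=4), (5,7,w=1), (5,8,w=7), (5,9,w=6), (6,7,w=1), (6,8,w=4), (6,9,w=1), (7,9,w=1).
12 (MST edges: (1,2,w=1), (1,8,w=2), (2,9,w=1), (3,5,w=4), (4,8,w=1), (5,7,w=1), (6,7,w=1), (6,9,w=1); sum of weights 1 + 2 + 1 + 4 + 1 + 1 + 1 + 1 = 12)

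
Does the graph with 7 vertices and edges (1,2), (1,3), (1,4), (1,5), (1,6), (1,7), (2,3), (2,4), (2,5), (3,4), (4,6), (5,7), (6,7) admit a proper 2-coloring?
No (odd cycle of length 3: 3 -> 1 -> 4 -> 3)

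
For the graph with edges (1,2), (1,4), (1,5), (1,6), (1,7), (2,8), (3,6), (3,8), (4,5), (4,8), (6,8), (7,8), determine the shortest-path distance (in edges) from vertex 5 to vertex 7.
2 (path: 5 -> 1 -> 7, 2 edges)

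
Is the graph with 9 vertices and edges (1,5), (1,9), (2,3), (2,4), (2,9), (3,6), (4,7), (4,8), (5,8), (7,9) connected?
Yes (BFS from 1 visits [1, 5, 9, 8, 2, 7, 4, 3, 6] — all 9 vertices reached)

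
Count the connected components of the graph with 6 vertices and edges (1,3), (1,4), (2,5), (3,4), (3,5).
2 (components: {1, 2, 3, 4, 5}, {6})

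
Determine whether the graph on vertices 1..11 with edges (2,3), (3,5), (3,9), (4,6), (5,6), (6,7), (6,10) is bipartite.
Yes. Partition: {1, 2, 4, 5, 7, 8, 9, 10, 11}, {3, 6}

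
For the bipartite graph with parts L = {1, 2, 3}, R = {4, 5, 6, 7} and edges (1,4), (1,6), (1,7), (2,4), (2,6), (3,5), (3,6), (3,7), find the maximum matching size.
3 (matching: (1,7), (2,6), (3,5); upper bound min(|L|,|R|) = min(3,4) = 3)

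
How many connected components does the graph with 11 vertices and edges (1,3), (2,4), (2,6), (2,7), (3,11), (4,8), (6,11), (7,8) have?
4 (components: {1, 2, 3, 4, 6, 7, 8, 11}, {5}, {9}, {10})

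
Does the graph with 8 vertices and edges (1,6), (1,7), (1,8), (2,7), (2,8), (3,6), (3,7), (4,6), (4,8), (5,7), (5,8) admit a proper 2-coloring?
Yes. Partition: {1, 2, 3, 4, 5}, {6, 7, 8}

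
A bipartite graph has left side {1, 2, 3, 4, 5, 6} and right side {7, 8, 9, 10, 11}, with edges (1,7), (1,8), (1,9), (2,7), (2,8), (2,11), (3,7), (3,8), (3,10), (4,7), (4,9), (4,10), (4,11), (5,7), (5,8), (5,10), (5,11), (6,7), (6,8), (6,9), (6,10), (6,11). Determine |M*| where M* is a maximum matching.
5 (matching: (1,9), (2,11), (3,10), (4,7), (5,8); upper bound min(|L|,|R|) = min(6,5) = 5)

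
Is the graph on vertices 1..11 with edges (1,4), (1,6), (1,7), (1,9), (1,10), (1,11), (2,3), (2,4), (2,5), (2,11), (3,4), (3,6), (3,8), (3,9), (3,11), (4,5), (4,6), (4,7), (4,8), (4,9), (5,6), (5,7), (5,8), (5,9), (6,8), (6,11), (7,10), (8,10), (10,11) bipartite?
No (odd cycle of length 3: 9 -> 1 -> 4 -> 9)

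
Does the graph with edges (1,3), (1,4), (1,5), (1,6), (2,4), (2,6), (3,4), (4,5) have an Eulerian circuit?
Yes (the graph is connected and all 6 vertices have even degree)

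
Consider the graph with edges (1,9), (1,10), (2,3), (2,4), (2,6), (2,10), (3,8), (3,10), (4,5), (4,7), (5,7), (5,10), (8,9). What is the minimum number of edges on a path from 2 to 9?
3 (path: 2 -> 3 -> 8 -> 9, 3 edges)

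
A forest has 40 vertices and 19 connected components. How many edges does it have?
21 (Each of the 19 component trees on V_i vertices has V_i - 1 edges; summing gives V - C = 40 - 19 = 21)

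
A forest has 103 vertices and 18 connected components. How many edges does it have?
85 (Each of the 18 component trees on V_i vertices has V_i - 1 edges; summing gives V - C = 103 - 18 = 85)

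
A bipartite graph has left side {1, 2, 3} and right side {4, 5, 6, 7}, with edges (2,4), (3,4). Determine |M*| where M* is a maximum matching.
1 (matching: (2,4); upper bound min(|L|,|R|) = min(3,4) = 3)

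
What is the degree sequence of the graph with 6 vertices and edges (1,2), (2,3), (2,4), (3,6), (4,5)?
[3, 2, 2, 1, 1, 1] (degrees: deg(1)=1, deg(2)=3, deg(3)=2, deg(4)=2, deg(5)=1, deg(6)=1)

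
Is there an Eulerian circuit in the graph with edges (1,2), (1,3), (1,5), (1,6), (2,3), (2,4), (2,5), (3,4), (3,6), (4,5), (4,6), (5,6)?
Yes (the graph is connected and all 6 vertices have even degree)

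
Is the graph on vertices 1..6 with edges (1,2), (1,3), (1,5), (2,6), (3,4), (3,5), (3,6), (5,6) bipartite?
No (odd cycle of length 3: 5 -> 1 -> 3 -> 5)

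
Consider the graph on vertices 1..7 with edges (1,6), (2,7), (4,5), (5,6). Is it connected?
No, it has 3 components: {1, 4, 5, 6}, {2, 7}, {3}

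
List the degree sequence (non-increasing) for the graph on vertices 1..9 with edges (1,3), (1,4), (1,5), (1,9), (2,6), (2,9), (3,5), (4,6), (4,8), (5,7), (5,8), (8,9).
[4, 4, 3, 3, 3, 2, 2, 2, 1] (degrees: deg(1)=4, deg(2)=2, deg(3)=2, deg(4)=3, deg(5)=4, deg(6)=2, deg(7)=1, deg(8)=3, deg(9)=3)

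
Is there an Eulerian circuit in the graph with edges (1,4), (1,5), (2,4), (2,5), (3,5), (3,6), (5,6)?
Yes (the graph is connected and all 6 vertices have even degree)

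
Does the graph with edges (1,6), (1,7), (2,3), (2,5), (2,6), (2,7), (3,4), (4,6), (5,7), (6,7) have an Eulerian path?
Yes — and in fact it has an Eulerian circuit (the graph is connected and all 7 vertices have even degree)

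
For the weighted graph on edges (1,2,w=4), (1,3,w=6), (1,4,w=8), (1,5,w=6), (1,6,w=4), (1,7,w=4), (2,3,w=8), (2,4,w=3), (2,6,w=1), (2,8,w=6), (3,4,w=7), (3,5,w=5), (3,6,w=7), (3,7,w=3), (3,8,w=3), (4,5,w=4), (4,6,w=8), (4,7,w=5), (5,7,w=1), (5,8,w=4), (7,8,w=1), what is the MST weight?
17 (MST edges: (1,2,w=4), (1,7,w=4), (2,4,w=3), (2,6,w=1), (3,7,w=3), (5,7,w=1), (7,8,w=1); sum of weights 4 + 4 + 3 + 1 + 3 + 1 + 1 = 17)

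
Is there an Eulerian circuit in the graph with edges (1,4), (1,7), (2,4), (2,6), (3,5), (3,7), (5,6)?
Yes (the graph is connected and all 7 vertices have even degree)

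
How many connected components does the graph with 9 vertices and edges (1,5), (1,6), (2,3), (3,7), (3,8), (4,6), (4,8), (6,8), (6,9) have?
1 (components: {1, 2, 3, 4, 5, 6, 7, 8, 9})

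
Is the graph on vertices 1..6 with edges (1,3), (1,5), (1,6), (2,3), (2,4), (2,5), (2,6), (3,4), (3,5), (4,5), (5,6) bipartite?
No (odd cycle of length 3: 3 -> 1 -> 5 -> 3)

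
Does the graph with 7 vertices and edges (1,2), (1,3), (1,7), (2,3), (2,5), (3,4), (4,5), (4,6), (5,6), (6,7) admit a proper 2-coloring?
No (odd cycle of length 3: 3 -> 1 -> 2 -> 3)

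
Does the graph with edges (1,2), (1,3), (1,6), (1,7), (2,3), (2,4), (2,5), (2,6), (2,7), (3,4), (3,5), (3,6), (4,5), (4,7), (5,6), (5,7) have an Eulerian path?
Yes (the graph is connected and exactly 2 vertices have odd degree: {3, 5}; any Eulerian path must start and end at those)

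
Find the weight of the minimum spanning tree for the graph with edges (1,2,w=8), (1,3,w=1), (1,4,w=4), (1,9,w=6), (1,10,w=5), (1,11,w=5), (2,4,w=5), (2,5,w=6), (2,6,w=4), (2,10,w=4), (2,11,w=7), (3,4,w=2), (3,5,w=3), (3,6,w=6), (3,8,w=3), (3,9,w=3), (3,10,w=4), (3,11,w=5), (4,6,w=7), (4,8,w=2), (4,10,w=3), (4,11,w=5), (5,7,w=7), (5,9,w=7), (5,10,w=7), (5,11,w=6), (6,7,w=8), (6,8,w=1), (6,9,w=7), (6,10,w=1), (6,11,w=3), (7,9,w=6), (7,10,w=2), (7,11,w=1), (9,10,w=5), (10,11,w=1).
19 (MST edges: (1,3,w=1), (2,6,w=4), (3,4,w=2), (3,5,w=3), (3,9,w=3), (4,8,w=2), (6,8,w=1), (6,10,w=1), (7,11,w=1), (10,11,w=1); sum of weights 1 + 4 + 2 + 3 + 3 + 2 + 1 + 1 + 1 + 1 = 19)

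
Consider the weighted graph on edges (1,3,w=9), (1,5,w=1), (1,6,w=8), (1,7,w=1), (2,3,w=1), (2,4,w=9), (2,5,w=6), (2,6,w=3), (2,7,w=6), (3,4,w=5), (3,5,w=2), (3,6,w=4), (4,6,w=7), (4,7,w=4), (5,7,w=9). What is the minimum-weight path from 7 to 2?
5 (path: 7 -> 1 -> 5 -> 3 -> 2; weights 1 + 1 + 2 + 1 = 5)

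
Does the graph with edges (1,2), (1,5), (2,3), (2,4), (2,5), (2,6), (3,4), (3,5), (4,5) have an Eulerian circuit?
No (4 vertices have odd degree: {2, 3, 4, 6}; Eulerian circuit requires 0)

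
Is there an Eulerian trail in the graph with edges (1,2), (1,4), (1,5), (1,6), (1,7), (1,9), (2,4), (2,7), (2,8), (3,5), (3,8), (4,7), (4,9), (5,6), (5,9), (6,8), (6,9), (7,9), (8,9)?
Yes — and in fact it has an Eulerian circuit (the graph is connected and all 9 vertices have even degree)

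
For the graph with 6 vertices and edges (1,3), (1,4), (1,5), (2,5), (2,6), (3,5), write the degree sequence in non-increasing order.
[3, 3, 2, 2, 1, 1] (degrees: deg(1)=3, deg(2)=2, deg(3)=2, deg(4)=1, deg(5)=3, deg(6)=1)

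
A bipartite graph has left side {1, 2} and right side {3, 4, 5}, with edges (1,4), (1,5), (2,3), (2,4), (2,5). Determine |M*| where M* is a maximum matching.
2 (matching: (1,5), (2,4); upper bound min(|L|,|R|) = min(2,3) = 2)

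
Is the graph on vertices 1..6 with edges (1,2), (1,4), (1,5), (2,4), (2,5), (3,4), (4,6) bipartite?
No (odd cycle of length 3: 2 -> 1 -> 4 -> 2)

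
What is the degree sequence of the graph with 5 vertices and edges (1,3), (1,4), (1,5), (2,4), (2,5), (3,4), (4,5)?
[4, 3, 3, 2, 2] (degrees: deg(1)=3, deg(2)=2, deg(3)=2, deg(4)=4, deg(5)=3)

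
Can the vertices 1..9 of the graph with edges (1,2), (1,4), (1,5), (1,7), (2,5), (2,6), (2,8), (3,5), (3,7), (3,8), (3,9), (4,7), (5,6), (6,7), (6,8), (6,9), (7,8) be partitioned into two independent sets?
No (odd cycle of length 3: 5 -> 1 -> 2 -> 5)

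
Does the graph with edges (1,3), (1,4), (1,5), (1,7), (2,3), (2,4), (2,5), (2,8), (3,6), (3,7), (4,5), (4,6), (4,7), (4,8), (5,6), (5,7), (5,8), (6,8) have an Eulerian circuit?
Yes (the graph is connected and all 8 vertices have even degree)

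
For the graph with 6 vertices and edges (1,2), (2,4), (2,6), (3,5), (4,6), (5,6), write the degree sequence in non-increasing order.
[3, 3, 2, 2, 1, 1] (degrees: deg(1)=1, deg(2)=3, deg(3)=1, deg(4)=2, deg(5)=2, deg(6)=3)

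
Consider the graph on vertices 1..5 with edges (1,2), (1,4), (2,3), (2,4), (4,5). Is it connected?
Yes (BFS from 1 visits [1, 2, 4, 3, 5] — all 5 vertices reached)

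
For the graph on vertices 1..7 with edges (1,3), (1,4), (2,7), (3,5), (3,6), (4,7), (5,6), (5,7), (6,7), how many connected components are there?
1 (components: {1, 2, 3, 4, 5, 6, 7})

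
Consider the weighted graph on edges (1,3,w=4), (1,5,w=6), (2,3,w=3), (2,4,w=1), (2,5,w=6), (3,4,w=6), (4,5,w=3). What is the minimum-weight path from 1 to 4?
8 (path: 1 -> 3 -> 2 -> 4; weights 4 + 3 + 1 = 8)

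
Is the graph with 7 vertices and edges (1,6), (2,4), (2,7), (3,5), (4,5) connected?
No, it has 2 components: {1, 6}, {2, 3, 4, 5, 7}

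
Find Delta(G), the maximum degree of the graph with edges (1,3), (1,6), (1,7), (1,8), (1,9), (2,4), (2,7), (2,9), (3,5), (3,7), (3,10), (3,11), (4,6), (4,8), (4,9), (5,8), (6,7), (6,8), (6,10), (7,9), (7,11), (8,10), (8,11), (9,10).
6 (attained at vertices 7, 8)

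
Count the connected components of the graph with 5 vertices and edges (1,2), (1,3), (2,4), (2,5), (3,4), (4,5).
1 (components: {1, 2, 3, 4, 5})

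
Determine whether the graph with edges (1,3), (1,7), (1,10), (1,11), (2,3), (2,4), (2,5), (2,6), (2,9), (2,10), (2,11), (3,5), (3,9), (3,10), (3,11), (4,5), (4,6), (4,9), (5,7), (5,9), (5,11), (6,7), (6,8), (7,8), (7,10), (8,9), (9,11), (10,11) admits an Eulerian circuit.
No (4 vertices have odd degree: {2, 7, 8, 10}; Eulerian circuit requires 0)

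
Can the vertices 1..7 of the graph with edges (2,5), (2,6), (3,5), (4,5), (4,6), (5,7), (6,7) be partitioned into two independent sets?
Yes. Partition: {1, 2, 3, 4, 7}, {5, 6}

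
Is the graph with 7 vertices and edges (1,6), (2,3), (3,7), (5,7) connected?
No, it has 3 components: {1, 6}, {2, 3, 5, 7}, {4}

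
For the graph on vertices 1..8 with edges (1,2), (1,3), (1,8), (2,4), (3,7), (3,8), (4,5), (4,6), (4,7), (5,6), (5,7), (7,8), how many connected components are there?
1 (components: {1, 2, 3, 4, 5, 6, 7, 8})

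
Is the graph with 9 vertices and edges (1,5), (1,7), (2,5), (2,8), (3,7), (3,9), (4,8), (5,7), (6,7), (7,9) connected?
Yes (BFS from 1 visits [1, 5, 7, 2, 3, 6, 9, 8, 4] — all 9 vertices reached)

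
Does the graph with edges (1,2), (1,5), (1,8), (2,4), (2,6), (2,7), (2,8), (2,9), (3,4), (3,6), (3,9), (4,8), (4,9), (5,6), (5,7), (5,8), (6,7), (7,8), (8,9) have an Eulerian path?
Yes (the graph is connected and exactly 2 vertices have odd degree: {1, 3}; any Eulerian path must start and end at those)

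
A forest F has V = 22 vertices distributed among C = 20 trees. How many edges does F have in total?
2 (Each of the 20 component trees on V_i vertices has V_i - 1 edges; summing gives V - C = 22 - 20 = 2)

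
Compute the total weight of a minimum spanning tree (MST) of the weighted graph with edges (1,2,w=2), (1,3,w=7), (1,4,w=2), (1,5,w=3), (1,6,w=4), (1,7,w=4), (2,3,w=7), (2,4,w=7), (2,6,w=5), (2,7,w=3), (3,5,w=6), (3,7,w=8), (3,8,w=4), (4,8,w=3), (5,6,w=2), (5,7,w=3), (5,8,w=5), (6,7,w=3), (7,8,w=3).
19 (MST edges: (1,2,w=2), (1,4,w=2), (1,5,w=3), (2,7,w=3), (3,8,w=4), (4,8,w=3), (5,6,w=2); sum of weights 2 + 2 + 3 + 3 + 4 + 3 + 2 = 19)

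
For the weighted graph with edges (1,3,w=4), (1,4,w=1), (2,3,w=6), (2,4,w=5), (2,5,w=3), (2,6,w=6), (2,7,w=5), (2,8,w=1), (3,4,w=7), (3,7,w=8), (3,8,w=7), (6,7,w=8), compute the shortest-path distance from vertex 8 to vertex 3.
7 (path: 8 -> 3; weights 7 = 7)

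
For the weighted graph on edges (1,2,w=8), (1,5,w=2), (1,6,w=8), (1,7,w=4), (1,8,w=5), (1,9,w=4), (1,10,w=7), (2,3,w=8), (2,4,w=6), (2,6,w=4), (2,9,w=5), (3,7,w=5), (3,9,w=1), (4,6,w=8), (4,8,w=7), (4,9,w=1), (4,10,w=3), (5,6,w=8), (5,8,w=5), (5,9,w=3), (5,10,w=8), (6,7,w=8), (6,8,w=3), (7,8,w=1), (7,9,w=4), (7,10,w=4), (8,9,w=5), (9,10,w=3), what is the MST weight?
22 (MST edges: (1,5,w=2), (1,7,w=4), (2,6,w=4), (3,9,w=1), (4,9,w=1), (4,10,w=3), (5,9,w=3), (6,8,w=3), (7,8,w=1); sum of weights 2 + 4 + 4 + 1 + 1 + 3 + 3 + 3 + 1 = 22)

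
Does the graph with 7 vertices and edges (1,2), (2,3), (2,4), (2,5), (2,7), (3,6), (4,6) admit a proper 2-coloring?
Yes. Partition: {1, 3, 4, 5, 7}, {2, 6}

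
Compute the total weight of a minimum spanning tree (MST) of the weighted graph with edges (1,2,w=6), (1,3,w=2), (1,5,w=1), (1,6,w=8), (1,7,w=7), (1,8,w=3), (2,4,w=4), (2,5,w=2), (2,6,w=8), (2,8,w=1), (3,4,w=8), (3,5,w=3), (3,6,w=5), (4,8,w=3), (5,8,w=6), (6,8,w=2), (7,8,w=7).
18 (MST edges: (1,3,w=2), (1,5,w=1), (1,7,w=7), (2,5,w=2), (2,8,w=1), (4,8,w=3), (6,8,w=2); sum of weights 2 + 1 + 7 + 2 + 1 + 3 + 2 = 18)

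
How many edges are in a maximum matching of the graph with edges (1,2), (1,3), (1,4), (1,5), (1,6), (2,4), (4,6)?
2 (matching: (1,5), (4,6); upper bound floor(n/2) = floor(6/2) = 3)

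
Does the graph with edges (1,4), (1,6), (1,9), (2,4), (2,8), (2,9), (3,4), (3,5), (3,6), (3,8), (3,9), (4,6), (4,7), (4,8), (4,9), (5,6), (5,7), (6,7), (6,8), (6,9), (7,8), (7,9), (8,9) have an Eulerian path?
No (8 vertices have odd degree: {1, 2, 3, 4, 5, 6, 7, 9}; Eulerian path requires 0 or 2)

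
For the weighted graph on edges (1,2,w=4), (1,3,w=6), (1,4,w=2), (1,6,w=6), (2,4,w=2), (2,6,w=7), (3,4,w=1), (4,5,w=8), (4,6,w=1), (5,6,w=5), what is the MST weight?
11 (MST edges: (1,4,w=2), (2,4,w=2), (3,4,w=1), (4,6,w=1), (5,6,w=5); sum of weights 2 + 2 + 1 + 1 + 5 = 11)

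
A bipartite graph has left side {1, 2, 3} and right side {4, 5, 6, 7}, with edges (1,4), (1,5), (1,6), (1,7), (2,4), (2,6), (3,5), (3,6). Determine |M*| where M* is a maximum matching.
3 (matching: (1,7), (2,6), (3,5); upper bound min(|L|,|R|) = min(3,4) = 3)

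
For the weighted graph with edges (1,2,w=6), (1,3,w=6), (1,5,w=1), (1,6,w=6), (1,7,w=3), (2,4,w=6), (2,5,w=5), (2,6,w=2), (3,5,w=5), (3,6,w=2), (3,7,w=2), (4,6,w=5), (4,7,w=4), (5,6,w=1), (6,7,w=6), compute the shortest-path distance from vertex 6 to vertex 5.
1 (path: 6 -> 5; weights 1 = 1)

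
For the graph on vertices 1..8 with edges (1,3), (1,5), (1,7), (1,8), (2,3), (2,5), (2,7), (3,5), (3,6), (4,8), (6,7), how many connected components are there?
1 (components: {1, 2, 3, 4, 5, 6, 7, 8})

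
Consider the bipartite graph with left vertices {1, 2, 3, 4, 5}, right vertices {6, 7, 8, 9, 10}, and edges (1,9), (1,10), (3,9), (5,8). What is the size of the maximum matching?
3 (matching: (1,10), (3,9), (5,8); upper bound min(|L|,|R|) = min(5,5) = 5)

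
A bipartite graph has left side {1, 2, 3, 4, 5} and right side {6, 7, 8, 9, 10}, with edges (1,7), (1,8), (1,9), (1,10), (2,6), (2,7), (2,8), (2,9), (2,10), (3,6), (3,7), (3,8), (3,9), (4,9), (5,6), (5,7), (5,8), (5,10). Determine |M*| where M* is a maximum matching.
5 (matching: (1,10), (2,6), (3,8), (4,9), (5,7); upper bound min(|L|,|R|) = min(5,5) = 5)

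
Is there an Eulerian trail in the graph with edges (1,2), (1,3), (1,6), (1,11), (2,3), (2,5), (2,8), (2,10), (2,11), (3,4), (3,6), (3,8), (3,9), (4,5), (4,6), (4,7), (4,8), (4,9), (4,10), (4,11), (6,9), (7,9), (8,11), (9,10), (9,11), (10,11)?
Yes — and in fact it has an Eulerian circuit (the graph is connected and all 11 vertices have even degree)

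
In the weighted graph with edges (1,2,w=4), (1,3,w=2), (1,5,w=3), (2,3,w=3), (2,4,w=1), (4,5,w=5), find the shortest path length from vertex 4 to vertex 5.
5 (path: 4 -> 5; weights 5 = 5)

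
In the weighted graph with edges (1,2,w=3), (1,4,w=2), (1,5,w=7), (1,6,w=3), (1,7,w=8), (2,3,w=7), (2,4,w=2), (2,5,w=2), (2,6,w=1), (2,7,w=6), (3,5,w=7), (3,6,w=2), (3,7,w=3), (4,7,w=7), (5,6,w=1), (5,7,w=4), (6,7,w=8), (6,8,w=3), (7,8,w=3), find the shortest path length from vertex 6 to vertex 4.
3 (path: 6 -> 2 -> 4; weights 1 + 2 = 3)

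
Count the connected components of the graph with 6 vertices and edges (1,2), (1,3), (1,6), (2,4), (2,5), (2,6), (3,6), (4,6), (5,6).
1 (components: {1, 2, 3, 4, 5, 6})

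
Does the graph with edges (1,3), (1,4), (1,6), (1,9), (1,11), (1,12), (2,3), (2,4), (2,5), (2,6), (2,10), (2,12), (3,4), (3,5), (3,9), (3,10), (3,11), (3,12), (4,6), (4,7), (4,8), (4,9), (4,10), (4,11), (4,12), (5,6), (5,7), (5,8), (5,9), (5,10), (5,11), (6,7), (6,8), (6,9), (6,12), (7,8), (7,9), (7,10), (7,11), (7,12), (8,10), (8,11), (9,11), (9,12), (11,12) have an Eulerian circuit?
Yes (the graph is connected and all 12 vertices have even degree)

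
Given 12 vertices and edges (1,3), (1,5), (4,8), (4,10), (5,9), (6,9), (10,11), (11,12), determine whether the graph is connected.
No, it has 4 components: {1, 3, 5, 6, 9}, {2}, {4, 8, 10, 11, 12}, {7}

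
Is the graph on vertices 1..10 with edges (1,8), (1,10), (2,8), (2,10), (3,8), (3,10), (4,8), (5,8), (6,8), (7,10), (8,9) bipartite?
Yes. Partition: {1, 2, 3, 4, 5, 6, 7, 9}, {8, 10}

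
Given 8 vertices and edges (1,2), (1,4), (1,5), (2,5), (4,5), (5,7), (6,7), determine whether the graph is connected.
No, it has 3 components: {1, 2, 4, 5, 6, 7}, {3}, {8}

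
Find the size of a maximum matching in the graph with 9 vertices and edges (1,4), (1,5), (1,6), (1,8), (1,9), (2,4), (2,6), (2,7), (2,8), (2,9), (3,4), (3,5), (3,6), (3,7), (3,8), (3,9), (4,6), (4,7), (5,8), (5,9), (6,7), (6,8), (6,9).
4 (matching: (1,8), (2,9), (3,5), (6,7); upper bound floor(n/2) = floor(9/2) = 4)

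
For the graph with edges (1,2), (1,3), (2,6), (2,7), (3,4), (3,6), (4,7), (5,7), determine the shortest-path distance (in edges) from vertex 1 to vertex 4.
2 (path: 1 -> 3 -> 4, 2 edges)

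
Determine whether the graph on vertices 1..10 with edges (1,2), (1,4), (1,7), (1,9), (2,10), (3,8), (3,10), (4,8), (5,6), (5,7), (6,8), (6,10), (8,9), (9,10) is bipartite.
Yes. Partition: {1, 5, 8, 10}, {2, 3, 4, 6, 7, 9}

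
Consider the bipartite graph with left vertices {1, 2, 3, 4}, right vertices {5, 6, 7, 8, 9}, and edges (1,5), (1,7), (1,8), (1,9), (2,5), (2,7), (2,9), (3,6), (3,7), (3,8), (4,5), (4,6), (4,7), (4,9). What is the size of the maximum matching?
4 (matching: (1,9), (2,7), (3,8), (4,6); upper bound min(|L|,|R|) = min(4,5) = 4)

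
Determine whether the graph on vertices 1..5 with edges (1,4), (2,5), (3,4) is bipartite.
Yes. Partition: {1, 2, 3}, {4, 5}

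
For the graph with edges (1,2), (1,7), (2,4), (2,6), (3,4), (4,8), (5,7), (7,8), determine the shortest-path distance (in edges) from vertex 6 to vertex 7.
3 (path: 6 -> 2 -> 1 -> 7, 3 edges)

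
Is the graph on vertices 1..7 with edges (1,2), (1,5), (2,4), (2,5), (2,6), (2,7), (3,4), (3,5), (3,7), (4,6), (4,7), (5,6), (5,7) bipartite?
No (odd cycle of length 3: 2 -> 1 -> 5 -> 2)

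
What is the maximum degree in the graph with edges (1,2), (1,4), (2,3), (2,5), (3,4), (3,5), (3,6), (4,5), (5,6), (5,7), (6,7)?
5 (attained at vertex 5)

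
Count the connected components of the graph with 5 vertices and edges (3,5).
4 (components: {1}, {2}, {3, 5}, {4})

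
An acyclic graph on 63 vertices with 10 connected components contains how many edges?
53 (Each of the 10 component trees on V_i vertices has V_i - 1 edges; summing gives V - C = 63 - 10 = 53)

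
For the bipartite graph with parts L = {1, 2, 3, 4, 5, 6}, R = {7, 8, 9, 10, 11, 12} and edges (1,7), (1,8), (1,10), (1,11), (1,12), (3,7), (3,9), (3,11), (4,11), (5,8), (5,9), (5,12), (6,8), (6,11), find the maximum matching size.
5 (matching: (1,10), (3,9), (4,11), (5,12), (6,8); upper bound min(|L|,|R|) = min(6,6) = 6)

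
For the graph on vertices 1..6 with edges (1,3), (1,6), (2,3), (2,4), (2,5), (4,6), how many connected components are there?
1 (components: {1, 2, 3, 4, 5, 6})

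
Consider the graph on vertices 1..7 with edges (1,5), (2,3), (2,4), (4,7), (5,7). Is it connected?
No, it has 2 components: {1, 2, 3, 4, 5, 7}, {6}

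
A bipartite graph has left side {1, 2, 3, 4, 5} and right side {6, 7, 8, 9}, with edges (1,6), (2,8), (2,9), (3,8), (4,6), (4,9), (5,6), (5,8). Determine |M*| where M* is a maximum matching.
3 (matching: (1,6), (2,9), (3,8); upper bound min(|L|,|R|) = min(5,4) = 4)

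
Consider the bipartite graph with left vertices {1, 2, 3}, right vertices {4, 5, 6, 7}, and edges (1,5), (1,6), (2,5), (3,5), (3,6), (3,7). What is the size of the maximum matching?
3 (matching: (1,6), (2,5), (3,7); upper bound min(|L|,|R|) = min(3,4) = 3)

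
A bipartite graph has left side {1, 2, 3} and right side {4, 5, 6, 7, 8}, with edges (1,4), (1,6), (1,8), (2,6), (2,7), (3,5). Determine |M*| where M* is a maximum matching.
3 (matching: (1,8), (2,7), (3,5); upper bound min(|L|,|R|) = min(3,5) = 3)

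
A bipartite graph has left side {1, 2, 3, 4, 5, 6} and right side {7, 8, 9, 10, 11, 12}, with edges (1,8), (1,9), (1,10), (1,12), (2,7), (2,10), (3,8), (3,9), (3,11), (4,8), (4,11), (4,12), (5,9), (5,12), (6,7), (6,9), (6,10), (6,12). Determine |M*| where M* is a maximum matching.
6 (matching: (1,12), (2,10), (3,11), (4,8), (5,9), (6,7); upper bound min(|L|,|R|) = min(6,6) = 6)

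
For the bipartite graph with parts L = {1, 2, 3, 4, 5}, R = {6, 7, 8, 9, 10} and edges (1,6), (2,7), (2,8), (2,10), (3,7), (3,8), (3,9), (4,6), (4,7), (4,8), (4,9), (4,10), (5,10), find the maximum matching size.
5 (matching: (1,6), (2,7), (3,9), (4,8), (5,10); upper bound min(|L|,|R|) = min(5,5) = 5)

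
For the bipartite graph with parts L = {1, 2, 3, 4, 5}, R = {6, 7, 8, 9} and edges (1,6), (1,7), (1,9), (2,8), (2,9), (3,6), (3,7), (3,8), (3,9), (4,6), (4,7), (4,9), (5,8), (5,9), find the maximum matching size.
4 (matching: (1,9), (2,8), (3,7), (4,6); upper bound min(|L|,|R|) = min(5,4) = 4)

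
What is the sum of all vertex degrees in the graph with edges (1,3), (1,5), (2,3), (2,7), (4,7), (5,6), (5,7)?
14 (handshake: sum of degrees = 2|E| = 2 x 7 = 14)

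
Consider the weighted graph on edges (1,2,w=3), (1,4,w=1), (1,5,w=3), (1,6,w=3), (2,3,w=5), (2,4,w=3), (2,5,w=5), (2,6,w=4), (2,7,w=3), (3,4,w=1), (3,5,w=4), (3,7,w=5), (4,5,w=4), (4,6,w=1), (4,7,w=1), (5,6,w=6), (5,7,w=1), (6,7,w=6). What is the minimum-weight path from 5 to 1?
3 (path: 5 -> 1; weights 3 = 3)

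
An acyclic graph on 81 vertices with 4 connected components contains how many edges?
77 (Each of the 4 component trees on V_i vertices has V_i - 1 edges; summing gives V - C = 81 - 4 = 77)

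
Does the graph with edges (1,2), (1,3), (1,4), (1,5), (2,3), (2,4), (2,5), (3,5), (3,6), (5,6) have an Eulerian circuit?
Yes (the graph is connected and all 6 vertices have even degree)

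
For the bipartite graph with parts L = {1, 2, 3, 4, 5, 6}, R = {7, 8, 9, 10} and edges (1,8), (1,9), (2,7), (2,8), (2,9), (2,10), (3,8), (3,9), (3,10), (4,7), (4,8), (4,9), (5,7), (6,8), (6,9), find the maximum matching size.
4 (matching: (1,9), (2,10), (3,8), (4,7); upper bound min(|L|,|R|) = min(6,4) = 4)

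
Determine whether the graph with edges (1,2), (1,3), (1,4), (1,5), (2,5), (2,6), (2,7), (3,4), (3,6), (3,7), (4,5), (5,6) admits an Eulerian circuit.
No (2 vertices have odd degree: {4, 6}; Eulerian circuit requires 0)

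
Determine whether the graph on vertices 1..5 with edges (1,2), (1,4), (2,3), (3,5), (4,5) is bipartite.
No (odd cycle of length 5: 5 -> 4 -> 1 -> 2 -> 3 -> 5)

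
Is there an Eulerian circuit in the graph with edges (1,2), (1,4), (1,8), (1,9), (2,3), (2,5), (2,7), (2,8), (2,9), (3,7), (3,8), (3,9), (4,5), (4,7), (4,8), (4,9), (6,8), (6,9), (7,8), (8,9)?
No (2 vertices have odd degree: {4, 8}; Eulerian circuit requires 0)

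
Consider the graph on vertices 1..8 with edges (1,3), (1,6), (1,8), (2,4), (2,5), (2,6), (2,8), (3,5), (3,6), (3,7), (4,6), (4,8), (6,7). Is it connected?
Yes (BFS from 1 visits [1, 3, 6, 8, 5, 7, 2, 4] — all 8 vertices reached)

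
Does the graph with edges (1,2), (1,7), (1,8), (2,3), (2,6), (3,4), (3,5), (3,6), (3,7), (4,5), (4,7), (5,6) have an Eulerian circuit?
No (8 vertices have odd degree: {1, 2, 3, 4, 5, 6, 7, 8}; Eulerian circuit requires 0)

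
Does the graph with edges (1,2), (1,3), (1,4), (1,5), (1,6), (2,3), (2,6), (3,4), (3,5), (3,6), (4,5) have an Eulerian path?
No (6 vertices have odd degree: {1, 2, 3, 4, 5, 6}; Eulerian path requires 0 or 2)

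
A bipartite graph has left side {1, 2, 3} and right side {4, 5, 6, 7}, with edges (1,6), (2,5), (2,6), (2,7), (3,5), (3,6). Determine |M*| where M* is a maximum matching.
3 (matching: (1,6), (2,7), (3,5); upper bound min(|L|,|R|) = min(3,4) = 3)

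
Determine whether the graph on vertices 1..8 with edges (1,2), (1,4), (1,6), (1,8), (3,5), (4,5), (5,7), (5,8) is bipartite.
Yes. Partition: {1, 5}, {2, 3, 4, 6, 7, 8}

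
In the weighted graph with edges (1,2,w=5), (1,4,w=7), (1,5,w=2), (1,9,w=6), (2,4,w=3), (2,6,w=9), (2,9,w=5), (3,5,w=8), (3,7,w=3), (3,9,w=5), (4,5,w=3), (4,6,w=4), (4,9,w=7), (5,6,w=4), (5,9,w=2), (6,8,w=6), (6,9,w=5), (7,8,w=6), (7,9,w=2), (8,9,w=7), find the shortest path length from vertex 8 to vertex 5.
9 (path: 8 -> 9 -> 5; weights 7 + 2 = 9)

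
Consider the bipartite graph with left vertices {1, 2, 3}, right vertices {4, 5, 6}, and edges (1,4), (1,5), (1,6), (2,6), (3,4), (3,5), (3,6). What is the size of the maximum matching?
3 (matching: (1,4), (2,6), (3,5); upper bound min(|L|,|R|) = min(3,3) = 3)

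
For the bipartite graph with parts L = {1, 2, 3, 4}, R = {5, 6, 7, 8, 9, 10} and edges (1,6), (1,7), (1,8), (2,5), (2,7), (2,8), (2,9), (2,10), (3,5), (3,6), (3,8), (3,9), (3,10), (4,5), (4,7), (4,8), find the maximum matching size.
4 (matching: (1,8), (2,10), (3,9), (4,7); upper bound min(|L|,|R|) = min(4,6) = 4)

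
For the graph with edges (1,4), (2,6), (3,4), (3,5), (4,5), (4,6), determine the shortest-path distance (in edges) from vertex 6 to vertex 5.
2 (path: 6 -> 4 -> 5, 2 edges)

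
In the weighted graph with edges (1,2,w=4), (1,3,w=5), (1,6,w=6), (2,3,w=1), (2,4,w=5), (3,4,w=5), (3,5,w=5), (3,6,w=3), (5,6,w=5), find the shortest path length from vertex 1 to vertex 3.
5 (path: 1 -> 3; weights 5 = 5)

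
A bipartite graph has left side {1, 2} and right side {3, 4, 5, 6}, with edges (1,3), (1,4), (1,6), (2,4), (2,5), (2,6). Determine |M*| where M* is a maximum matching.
2 (matching: (1,6), (2,5); upper bound min(|L|,|R|) = min(2,4) = 2)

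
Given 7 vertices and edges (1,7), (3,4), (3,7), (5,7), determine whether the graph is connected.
No, it has 3 components: {1, 3, 4, 5, 7}, {2}, {6}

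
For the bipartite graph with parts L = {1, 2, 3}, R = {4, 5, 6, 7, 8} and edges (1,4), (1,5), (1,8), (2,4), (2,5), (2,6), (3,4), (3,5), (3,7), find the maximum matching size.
3 (matching: (1,8), (2,6), (3,7); upper bound min(|L|,|R|) = min(3,5) = 3)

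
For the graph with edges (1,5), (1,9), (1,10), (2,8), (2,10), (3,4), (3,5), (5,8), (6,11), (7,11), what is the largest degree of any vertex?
3 (attained at vertices 1, 5)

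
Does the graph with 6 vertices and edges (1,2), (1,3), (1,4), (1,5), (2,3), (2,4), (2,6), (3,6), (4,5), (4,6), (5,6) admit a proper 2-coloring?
No (odd cycle of length 3: 3 -> 1 -> 2 -> 3)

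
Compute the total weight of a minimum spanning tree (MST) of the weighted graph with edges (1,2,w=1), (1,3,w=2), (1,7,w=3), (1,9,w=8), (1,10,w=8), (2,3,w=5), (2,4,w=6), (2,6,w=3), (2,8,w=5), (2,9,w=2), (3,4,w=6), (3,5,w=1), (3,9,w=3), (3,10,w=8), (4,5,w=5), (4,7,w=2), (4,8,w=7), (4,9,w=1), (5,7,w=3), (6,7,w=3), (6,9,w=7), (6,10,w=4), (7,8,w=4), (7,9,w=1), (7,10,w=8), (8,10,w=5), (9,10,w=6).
19 (MST edges: (1,2,w=1), (1,3,w=2), (2,6,w=3), (2,9,w=2), (3,5,w=1), (4,9,w=1), (6,10,w=4), (7,8,w=4), (7,9,w=1); sum of weights 1 + 2 + 3 + 2 + 1 + 1 + 4 + 4 + 1 = 19)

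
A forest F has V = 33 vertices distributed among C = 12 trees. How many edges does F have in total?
21 (Each of the 12 component trees on V_i vertices has V_i - 1 edges; summing gives V - C = 33 - 12 = 21)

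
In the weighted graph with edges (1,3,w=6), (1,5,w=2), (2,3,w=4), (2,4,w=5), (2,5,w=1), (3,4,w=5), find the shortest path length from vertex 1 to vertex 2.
3 (path: 1 -> 5 -> 2; weights 2 + 1 = 3)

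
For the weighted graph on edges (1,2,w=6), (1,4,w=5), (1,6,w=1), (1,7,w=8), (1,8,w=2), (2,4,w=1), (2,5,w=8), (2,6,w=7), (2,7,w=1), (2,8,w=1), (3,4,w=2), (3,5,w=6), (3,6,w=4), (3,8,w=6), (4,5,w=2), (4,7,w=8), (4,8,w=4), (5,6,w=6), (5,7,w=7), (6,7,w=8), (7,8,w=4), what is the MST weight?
10 (MST edges: (1,6,w=1), (1,8,w=2), (2,4,w=1), (2,7,w=1), (2,8,w=1), (3,4,w=2), (4,5,w=2); sum of weights 1 + 2 + 1 + 1 + 1 + 2 + 2 = 10)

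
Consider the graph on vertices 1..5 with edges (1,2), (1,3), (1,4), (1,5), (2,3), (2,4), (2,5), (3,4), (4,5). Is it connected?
Yes (BFS from 1 visits [1, 2, 3, 4, 5] — all 5 vertices reached)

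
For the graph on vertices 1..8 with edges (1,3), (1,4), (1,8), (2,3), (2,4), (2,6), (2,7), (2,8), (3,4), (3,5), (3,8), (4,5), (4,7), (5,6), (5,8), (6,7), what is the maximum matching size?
4 (matching: (1,3), (2,8), (4,7), (5,6); upper bound floor(n/2) = floor(8/2) = 4)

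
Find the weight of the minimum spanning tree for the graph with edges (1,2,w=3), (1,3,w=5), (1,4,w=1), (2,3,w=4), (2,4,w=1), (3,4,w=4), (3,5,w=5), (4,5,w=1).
7 (MST edges: (1,4,w=1), (2,3,w=4), (2,4,w=1), (4,5,w=1); sum of weights 1 + 4 + 1 + 1 = 7)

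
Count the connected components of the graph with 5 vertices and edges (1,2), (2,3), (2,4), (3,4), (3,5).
1 (components: {1, 2, 3, 4, 5})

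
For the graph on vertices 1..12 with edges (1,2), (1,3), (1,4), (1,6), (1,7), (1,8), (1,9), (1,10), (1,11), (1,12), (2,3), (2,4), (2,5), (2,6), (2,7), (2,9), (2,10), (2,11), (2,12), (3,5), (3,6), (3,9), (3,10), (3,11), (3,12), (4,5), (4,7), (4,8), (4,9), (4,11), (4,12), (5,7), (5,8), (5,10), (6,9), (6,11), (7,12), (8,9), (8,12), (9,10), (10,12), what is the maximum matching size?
6 (matching: (1,3), (2,10), (4,9), (5,8), (6,11), (7,12); upper bound floor(n/2) = floor(12/2) = 6)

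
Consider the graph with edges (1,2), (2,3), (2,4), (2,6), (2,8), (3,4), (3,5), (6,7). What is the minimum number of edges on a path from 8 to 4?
2 (path: 8 -> 2 -> 4, 2 edges)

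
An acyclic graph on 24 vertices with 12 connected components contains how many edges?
12 (Each of the 12 component trees on V_i vertices has V_i - 1 edges; summing gives V - C = 24 - 12 = 12)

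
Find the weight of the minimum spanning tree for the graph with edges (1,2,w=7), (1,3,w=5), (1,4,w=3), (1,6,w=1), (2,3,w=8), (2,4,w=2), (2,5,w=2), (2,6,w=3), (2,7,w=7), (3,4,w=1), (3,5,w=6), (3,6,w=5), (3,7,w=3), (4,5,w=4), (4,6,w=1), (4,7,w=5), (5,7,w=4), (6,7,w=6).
10 (MST edges: (1,6,w=1), (2,4,w=2), (2,5,w=2), (3,4,w=1), (3,7,w=3), (4,6,w=1); sum of weights 1 + 2 + 2 + 1 + 3 + 1 = 10)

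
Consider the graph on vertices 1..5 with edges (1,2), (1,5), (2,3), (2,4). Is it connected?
Yes (BFS from 1 visits [1, 2, 5, 3, 4] — all 5 vertices reached)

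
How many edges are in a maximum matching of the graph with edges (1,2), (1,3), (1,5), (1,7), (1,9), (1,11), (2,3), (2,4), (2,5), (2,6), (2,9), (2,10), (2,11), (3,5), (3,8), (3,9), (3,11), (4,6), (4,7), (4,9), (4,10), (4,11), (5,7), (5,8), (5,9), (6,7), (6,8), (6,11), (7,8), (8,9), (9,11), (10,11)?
5 (matching: (1,9), (2,10), (3,11), (4,7), (6,8); upper bound floor(n/2) = floor(11/2) = 5)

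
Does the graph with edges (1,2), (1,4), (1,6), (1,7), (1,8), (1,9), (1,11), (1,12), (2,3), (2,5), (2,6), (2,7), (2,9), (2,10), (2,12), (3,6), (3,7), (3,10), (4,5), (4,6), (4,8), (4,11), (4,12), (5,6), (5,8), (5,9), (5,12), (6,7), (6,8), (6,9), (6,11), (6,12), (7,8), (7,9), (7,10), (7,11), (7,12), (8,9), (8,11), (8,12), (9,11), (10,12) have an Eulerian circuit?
No (2 vertices have odd degree: {7, 9}; Eulerian circuit requires 0)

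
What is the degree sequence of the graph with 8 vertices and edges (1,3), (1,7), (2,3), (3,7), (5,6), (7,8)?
[3, 3, 2, 1, 1, 1, 1, 0] (degrees: deg(1)=2, deg(2)=1, deg(3)=3, deg(4)=0, deg(5)=1, deg(6)=1, deg(7)=3, deg(8)=1)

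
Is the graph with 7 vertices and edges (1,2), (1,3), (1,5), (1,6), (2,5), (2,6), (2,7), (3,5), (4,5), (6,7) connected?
Yes (BFS from 1 visits [1, 2, 3, 5, 6, 7, 4] — all 7 vertices reached)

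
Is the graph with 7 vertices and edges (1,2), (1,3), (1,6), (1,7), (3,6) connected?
No, it has 3 components: {1, 2, 3, 6, 7}, {4}, {5}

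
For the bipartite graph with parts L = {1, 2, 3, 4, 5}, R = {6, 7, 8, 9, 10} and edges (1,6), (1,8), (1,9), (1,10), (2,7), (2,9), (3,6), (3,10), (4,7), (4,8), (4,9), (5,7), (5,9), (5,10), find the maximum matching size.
5 (matching: (1,10), (2,9), (3,6), (4,8), (5,7); upper bound min(|L|,|R|) = min(5,5) = 5)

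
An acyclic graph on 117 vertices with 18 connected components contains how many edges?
99 (Each of the 18 component trees on V_i vertices has V_i - 1 edges; summing gives V - C = 117 - 18 = 99)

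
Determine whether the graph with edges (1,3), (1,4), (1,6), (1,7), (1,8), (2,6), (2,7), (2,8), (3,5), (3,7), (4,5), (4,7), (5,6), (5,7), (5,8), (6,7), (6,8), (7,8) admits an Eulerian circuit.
No (8 vertices have odd degree: {1, 2, 3, 4, 5, 6, 7, 8}; Eulerian circuit requires 0)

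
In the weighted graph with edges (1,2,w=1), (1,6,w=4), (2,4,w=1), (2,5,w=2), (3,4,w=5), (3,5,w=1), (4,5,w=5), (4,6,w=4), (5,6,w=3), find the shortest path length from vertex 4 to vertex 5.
3 (path: 4 -> 2 -> 5; weights 1 + 2 = 3)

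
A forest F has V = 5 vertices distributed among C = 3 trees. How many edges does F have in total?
2 (Each of the 3 component trees on V_i vertices has V_i - 1 edges; summing gives V - C = 5 - 3 = 2)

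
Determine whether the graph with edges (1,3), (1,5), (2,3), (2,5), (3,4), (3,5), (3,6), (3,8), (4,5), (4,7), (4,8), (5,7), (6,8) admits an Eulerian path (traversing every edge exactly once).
Yes (the graph is connected and exactly 2 vertices have odd degree: {5, 8}; any Eulerian path must start and end at those)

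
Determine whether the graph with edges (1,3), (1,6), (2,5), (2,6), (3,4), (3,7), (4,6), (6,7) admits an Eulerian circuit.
No (2 vertices have odd degree: {3, 5}; Eulerian circuit requires 0)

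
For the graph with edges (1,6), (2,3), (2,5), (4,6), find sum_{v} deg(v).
8 (handshake: sum of degrees = 2|E| = 2 x 4 = 8)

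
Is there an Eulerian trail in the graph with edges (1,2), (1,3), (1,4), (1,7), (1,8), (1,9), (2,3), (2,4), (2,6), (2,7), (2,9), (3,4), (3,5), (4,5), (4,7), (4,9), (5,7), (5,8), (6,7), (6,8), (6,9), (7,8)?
Yes — and in fact it has an Eulerian circuit (the graph is connected and all 9 vertices have even degree)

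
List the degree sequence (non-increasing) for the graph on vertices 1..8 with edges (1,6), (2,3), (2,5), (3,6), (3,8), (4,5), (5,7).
[3, 3, 2, 2, 1, 1, 1, 1] (degrees: deg(1)=1, deg(2)=2, deg(3)=3, deg(4)=1, deg(5)=3, deg(6)=2, deg(7)=1, deg(8)=1)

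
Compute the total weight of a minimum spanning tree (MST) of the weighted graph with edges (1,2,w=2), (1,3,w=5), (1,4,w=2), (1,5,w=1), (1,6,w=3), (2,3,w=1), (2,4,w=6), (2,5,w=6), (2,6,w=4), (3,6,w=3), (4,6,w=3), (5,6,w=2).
8 (MST edges: (1,2,w=2), (1,4,w=2), (1,5,w=1), (2,3,w=1), (5,6,w=2); sum of weights 2 + 2 + 1 + 1 + 2 = 8)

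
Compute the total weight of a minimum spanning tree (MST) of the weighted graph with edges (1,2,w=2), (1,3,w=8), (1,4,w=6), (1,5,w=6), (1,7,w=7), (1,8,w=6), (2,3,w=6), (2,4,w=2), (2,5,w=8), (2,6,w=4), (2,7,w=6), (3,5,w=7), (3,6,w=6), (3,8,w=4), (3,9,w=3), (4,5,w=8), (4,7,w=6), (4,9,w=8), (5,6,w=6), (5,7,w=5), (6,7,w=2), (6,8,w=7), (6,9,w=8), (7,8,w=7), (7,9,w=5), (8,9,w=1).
24 (MST edges: (1,2,w=2), (2,4,w=2), (2,6,w=4), (3,9,w=3), (5,7,w=5), (6,7,w=2), (7,9,w=5), (8,9,w=1); sum of weights 2 + 2 + 4 + 3 + 5 + 2 + 5 + 1 = 24)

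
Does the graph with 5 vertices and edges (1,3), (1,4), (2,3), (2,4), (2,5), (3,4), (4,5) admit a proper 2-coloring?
No (odd cycle of length 3: 3 -> 1 -> 4 -> 3)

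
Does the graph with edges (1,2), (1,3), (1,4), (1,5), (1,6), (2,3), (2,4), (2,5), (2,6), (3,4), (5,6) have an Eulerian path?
No (6 vertices have odd degree: {1, 2, 3, 4, 5, 6}; Eulerian path requires 0 or 2)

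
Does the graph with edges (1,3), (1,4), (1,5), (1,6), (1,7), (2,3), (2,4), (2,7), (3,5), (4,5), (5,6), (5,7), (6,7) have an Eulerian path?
No (6 vertices have odd degree: {1, 2, 3, 4, 5, 6}; Eulerian path requires 0 or 2)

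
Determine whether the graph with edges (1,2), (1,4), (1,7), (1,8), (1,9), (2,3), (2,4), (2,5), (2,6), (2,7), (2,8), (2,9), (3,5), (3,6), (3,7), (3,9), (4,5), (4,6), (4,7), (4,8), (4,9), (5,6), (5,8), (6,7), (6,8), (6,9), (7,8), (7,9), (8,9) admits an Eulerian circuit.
No (8 vertices have odd degree: {1, 3, 4, 5, 6, 7, 8, 9}; Eulerian circuit requires 0)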